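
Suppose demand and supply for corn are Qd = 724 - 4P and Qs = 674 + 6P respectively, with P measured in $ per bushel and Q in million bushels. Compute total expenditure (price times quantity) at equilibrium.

Total expenditure = 3520

The market clears where 724 - 4P = 674 + 6P. Rearranging, 10P = 50, hence P* = 5.
Plugging P* into demand: Q* = 724 - 4(5) = 704.
Total expenditure = P* × Q* = 5 × 704 = 3520.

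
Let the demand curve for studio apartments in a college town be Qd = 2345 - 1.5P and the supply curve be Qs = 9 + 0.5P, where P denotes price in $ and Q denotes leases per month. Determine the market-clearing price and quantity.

P* = 1168, Q* = 593

The market clears where 2345 - 1.5P = 9 + 0.5P. Rearranging, 2P = 2336, hence P* = 1168.
Then Q* = 2345 - 1.5(1168) = 593.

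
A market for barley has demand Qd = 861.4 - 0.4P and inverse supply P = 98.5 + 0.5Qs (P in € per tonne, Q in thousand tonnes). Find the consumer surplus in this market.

Rewriting in direct form: Qs = -197 + 2P.
Equating demand and supply, 861.4 - 0.4P = -197 + 2P gives 2.4P = 1058.4, so P* = 441.
Substitute back: Q* = 861.4 - 0.4(441) = 685.
Demand choke price (Qd = 0): P = 861.4/0.4 = 2153.5. Consumer surplus = ½ × (2153.5 - 441) × 685 = 586531.25.

Consumer surplus = 586531.25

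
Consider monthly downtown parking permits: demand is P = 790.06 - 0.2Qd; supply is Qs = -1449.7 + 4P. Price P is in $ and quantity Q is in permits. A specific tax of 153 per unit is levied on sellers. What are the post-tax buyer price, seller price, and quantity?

Solving each curve for Q: Qd = 3950.3 - 5P.
With a tax of 153 on sellers, they supply based on the net price P_s = P_b - 153, so Qs = -2061.7 + 4P_b.
Market clearing requires 3950.3 - 5P_b = -2061.7 + 4P_b; hence 6012 = 9P_b and P_b = 668.
So P_s = 515 and the quantity traded is Q = 3950.3 - 5(668) = 610.3.

P_b = 668, P_s = 515, Q = 610.3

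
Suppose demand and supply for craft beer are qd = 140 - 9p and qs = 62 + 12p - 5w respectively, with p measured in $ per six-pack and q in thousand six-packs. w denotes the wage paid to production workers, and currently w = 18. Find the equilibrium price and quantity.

With w = 18, supply is qs = -28 + 12p.
The market clears where 140 - 9p = -28 + 12p. Rearranging, 21p = 168, hence p* = 8.
Substitute back: q* = 140 - 9(8) = 68.

p* = 8, q* = 68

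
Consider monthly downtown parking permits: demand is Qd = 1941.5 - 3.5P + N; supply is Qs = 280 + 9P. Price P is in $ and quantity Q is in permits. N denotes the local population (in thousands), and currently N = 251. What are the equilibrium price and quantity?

With N = 251, demand is Qd = 2192.5 - 3.5P.
At equilibrium Qd = Qs, so 2192.5 - 3.5P = 280 + 9P; collecting terms, 1912.5 = 12.5P and P* = 153.
From the demand curve, Q* = 2192.5 - 3.5(153) = 1657.

P* = 153, Q* = 1657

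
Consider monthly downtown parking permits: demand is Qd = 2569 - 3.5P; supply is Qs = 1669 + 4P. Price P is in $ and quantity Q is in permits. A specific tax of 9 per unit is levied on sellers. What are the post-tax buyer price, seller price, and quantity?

Sellers keep P_s = P_b - 9 per unit, so supply in terms of the buyer price is Qs = 1633 + 4P_b.
Set Qd = Qs: 2569 - 3.5P_b = 1633 + 4P_b, so 936 = 7.5P_b and P_b = 124.8.
So P_s = 115.8 and the quantity traded is Q = 2569 - 3.5(124.8) = 2132.2.

P_b = 124.8, P_s = 115.8, Q = 2132.2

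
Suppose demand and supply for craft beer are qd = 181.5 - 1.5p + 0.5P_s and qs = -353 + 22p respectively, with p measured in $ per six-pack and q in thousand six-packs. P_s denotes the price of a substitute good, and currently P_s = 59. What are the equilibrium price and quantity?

With P_s = 59, demand is qd = 211 - 1.5p.
Equating demand and supply, 211 - 1.5p = -353 + 22p gives 23.5p = 564, so p* = 24.
Plugging p* into demand: q* = 211 - 1.5(24) = 175.

p* = 24, q* = 175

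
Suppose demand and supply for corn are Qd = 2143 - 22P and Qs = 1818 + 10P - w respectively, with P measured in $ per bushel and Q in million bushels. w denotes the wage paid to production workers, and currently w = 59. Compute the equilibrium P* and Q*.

With w = 59, supply is Qs = 1759 + 10P.
The market clears where 2143 - 22P = 1759 + 10P. Rearranging, 32P = 384, hence P* = 12.
Substitute back: Q* = 2143 - 22(12) = 1879.

P* = 12, Q* = 1879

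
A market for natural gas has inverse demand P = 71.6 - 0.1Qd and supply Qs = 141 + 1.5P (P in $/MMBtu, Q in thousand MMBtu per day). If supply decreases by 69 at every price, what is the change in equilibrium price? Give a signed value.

Rewriting in direct form: Qd = 716 - 10P.
The market clears where 716 - 10P = 141 + 1.5P. Rearranging, 11.5P = 575, hence P* = 50.
Then Q* = 716 - 10(50) = 216.
After the shift, supply is Qs = 72 + 1.5P.
The new intersection has 644 = 11.5P, i.e. P = 56, Q = 156.
ΔP = 56 - 50 = 6.

ΔP = 6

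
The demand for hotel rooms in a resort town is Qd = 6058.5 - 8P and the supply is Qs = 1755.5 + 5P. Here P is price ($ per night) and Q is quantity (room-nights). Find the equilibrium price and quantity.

At equilibrium Qd = Qs, so 6058.5 - 8P = 1755.5 + 5P; collecting terms, 4303 = 13P and P* = 331.
From the demand curve, Q* = 6058.5 - 8(331) = 3410.5.

P* = 331, Q* = 3410.5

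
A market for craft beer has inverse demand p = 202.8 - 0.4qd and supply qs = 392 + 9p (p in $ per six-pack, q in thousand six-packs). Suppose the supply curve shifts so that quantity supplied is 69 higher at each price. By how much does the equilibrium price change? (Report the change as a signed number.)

Δp = -6

Solving each curve for q: qd = 507 - 2.5p.
Equating demand and supply, 507 - 2.5p = 392 + 9p gives 11.5p = 115, so p* = 10.
Then q* = 507 - 2.5(10) = 482.
After the shift, supply is qs = 461 + 9p.
New equilibrium: 46 = 11.5p, so p = 4 and q = 497.
Δp = 4 - 10 = -6.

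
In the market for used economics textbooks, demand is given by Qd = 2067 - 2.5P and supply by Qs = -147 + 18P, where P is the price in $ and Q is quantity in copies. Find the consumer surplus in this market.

Consumer surplus = 645841.8

The market clears where 2067 - 2.5P = -147 + 18P. Rearranging, 20.5P = 2214, hence P* = 108.
From the demand curve, Q* = 2067 - 2.5(108) = 1797.
Demand choke price (Qd = 0): P = 2067/2.5 = 826.8. Consumer surplus = ½ × (826.8 - 108) × 1797 = 645841.8.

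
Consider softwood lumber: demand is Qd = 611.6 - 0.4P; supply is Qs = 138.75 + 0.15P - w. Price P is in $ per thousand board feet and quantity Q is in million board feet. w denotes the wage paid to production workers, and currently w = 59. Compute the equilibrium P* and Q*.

P* = 967, Q* = 224.8

With w = 59, supply is Qs = 79.75 + 0.15P.
At equilibrium Qd = Qs, so 611.6 - 0.4P = 79.75 + 0.15P; collecting terms, 531.85 = 0.55P and P* = 967.
From the demand curve, Q* = 611.6 - 0.4(967) = 224.8.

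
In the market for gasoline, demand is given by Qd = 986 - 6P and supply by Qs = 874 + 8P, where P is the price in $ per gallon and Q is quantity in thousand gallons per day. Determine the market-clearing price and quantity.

P* = 8, Q* = 938

The market clears where 986 - 6P = 874 + 8P. Rearranging, 14P = 112, hence P* = 8.
Substitute back: Q* = 986 - 6(8) = 938.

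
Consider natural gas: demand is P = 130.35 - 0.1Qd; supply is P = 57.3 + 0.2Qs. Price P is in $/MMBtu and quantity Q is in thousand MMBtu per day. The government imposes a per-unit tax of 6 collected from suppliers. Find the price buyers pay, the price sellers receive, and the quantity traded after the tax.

In direct form, Qd = 1303.5 - 10P and Qs = -286.5 + 5P.
The tax drives a wedge P_b - P_s = 6. Substituting P_s = P_b - 6 into supply: Qs = -316.5 + 5P_b.
Set Qd = Qs: 1303.5 - 10P_b = -316.5 + 5P_b, so 1620 = 15P_b and P_b = 108.
So P_s = 102 and the quantity traded is Q = 1303.5 - 10(108) = 223.5.

P_b = 108, P_s = 102, Q = 223.5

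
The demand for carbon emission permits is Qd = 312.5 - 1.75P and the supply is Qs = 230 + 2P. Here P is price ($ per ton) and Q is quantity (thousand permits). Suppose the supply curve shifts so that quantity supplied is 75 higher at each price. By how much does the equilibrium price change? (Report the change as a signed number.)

Equating demand and supply, 312.5 - 1.75P = 230 + 2P gives 3.75P = 82.5, so P* = 22.
Substitute back: Q* = 312.5 - 1.75(22) = 274.
After the shift, supply is Qs = 305 + 2P.
New equilibrium: 7.5 = 3.75P, so P = 2 and Q = 309.
ΔP = 2 - 22 = -20.

ΔP = -20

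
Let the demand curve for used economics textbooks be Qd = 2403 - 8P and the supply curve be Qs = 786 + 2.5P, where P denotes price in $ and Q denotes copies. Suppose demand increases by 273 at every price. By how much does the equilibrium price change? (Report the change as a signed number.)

Equating demand and supply, 2403 - 8P = 786 + 2.5P gives 10.5P = 1617, so P* = 154.
From the demand curve, Q* = 2403 - 8(154) = 1171.
After the shift, demand is Qd = 2676 - 8P.
Re-solving, 10.5P = 1890 gives P = 180 and Q = 1236.
ΔP = 180 - 154 = 26.

ΔP = 26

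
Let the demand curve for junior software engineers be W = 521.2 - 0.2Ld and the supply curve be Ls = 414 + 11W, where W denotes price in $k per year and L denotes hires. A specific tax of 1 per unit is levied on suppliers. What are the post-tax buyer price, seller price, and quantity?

Rewriting in direct form: Ld = 2606 - 5W.
Suppliers keep W_s = W_b - 1 per unit, so supply in terms of the buyer price is Ls = 403 + 11W_b.
Market clearing requires 2606 - 5W_b = 403 + 11W_b; hence 2203 = 16W_b and W_b = 137.6875.
Then W_s = 137.6875 - 1 = 136.6875 and L = 2606 - 5(137.6875) = 1917.5625.

W_b = 137.6875, W_s = 136.6875, L = 1917.5625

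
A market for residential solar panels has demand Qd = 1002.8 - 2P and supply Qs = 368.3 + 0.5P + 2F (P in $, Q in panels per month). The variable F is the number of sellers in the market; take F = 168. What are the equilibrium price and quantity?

With F = 168, supply is Qs = 704.3 + 0.5P.
Equating demand and supply, 1002.8 - 2P = 704.3 + 0.5P gives 2.5P = 298.5, so P* = 119.4.
Plugging P* into demand: Q* = 1002.8 - 2(119.4) = 764.

P* = 119.4, Q* = 764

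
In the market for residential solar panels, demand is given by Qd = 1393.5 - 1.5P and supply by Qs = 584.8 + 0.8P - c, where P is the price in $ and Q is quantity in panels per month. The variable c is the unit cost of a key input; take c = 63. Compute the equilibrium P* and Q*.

With c = 63, supply is Qs = 521.8 + 0.8P.
At equilibrium Qd = Qs, so 1393.5 - 1.5P = 521.8 + 0.8P; collecting terms, 871.7 = 2.3P and P* = 379.
Substitute back: Q* = 1393.5 - 1.5(379) = 825.

P* = 379, Q* = 825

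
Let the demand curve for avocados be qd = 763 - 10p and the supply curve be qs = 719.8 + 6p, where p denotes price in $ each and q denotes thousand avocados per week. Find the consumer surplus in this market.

Consumer surplus = 27084.8

Equating demand and supply, 763 - 10p = 719.8 + 6p gives 16p = 43.2, so p* = 2.7.
From the demand curve, q* = 763 - 10(2.7) = 736.
Demand choke price (qd = 0): p = 763/10 = 76.3. Consumer surplus = ½ × (76.3 - 2.7) × 736 = 27084.8.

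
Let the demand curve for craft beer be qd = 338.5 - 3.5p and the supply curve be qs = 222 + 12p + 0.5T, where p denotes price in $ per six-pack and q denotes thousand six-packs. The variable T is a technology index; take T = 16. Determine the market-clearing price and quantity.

p* = 7, q* = 314

With T = 16, supply is qs = 230 + 12p.
The market clears where 338.5 - 3.5p = 230 + 12p. Rearranging, 15.5p = 108.5, hence p* = 7.
Plugging p* into demand: q* = 338.5 - 3.5(7) = 314.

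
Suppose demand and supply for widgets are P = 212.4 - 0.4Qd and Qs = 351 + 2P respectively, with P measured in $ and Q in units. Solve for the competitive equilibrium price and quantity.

Inverting to quantity form: Qd = 531 - 2.5P.
At equilibrium Qd = Qs, so 531 - 2.5P = 351 + 2P; collecting terms, 180 = 4.5P and P* = 40.
Substitute back: Q* = 531 - 2.5(40) = 431.

P* = 40, Q* = 431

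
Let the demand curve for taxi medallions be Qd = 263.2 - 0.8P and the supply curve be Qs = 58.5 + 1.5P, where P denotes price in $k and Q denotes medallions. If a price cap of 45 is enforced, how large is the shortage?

Evaluating both curves at the ceiling price 45 gives Qd = 227.2, Qs = 126.
Shortage = Qd - Qs = 227.2 - 126 = 101.2.

Shortage = 101.2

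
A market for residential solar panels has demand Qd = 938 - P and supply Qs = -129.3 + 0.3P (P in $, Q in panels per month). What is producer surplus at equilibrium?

Producer surplus = 22815

The market clears where 938 - P = -129.3 + 0.3P. Rearranging, 1.3P = 1067.3, hence P* = 821.
Then Q* = 938 - 821 = 117.
Supply choke price (Qs = 0): P = 431. Producer surplus = ½ × (821 - 431) × 117 = 22815.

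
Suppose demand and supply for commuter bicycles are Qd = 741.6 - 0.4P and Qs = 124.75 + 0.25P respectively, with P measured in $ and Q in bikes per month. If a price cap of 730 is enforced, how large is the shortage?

With P fixed at 730, quantity demanded is 449.6 and quantity supplied is 307.25.
Shortage = Qd - Qs = 449.6 - 307.25 = 142.35.

Shortage = 142.35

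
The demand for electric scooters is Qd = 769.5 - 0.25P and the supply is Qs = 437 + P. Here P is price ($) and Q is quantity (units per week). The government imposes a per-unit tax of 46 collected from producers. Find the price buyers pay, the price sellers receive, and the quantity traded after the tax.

P_b = 302.8, P_s = 256.8, Q = 693.8

Producers keep P_s = P_b - 46 per unit, so supply in terms of the buyer price is Qs = 391 + P_b.
Market clearing requires 769.5 - 0.25P_b = 391 + P_b; hence 378.5 = 1.25P_b and P_b = 302.8.
Then P_s = 302.8 - 46 = 256.8 and Q = 769.5 - 0.25(302.8) = 693.8.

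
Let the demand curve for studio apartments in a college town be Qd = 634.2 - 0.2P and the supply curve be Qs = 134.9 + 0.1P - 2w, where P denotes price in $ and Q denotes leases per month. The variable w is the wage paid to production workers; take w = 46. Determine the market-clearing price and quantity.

With w = 46, supply is Qs = 42.9 + 0.1P.
The market clears where 634.2 - 0.2P = 42.9 + 0.1P. Rearranging, 0.3P = 591.3, hence P* = 1971.
Then Q* = 634.2 - 0.2(1971) = 240.

P* = 1971, Q* = 240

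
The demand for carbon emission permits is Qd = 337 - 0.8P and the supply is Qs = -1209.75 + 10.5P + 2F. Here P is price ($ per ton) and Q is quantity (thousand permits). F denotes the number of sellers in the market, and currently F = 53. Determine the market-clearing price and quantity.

With F = 53, supply is Qs = -1103.75 + 10.5P.
Set Qd = Qs: 337 - 0.8P = -1103.75 + 10.5P, so 1440.75 = 11.3P and P* = 127.5.
Plugging P* into demand: Q* = 337 - 0.8(127.5) = 235.

P* = 127.5, Q* = 235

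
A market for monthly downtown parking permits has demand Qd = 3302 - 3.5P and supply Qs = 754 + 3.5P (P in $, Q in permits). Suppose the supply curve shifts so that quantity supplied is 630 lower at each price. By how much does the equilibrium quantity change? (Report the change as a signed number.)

ΔQ = -315

Set Qd = Qs: 3302 - 3.5P = 754 + 3.5P, so 2548 = 7P and P* = 364.
From the demand curve, Q* = 3302 - 3.5(364) = 2028.
After the shift, supply is Qs = 124 + 3.5P.
New equilibrium: 3178 = 7P, so P = 454 and Q = 1713.
ΔQ = 1713 - 2028 = -315.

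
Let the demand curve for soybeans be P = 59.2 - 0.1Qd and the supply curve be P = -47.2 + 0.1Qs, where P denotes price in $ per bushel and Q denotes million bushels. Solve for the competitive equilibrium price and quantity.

Inverting to quantity form: Qd = 592 - 10P and Qs = 472 + 10P.
At equilibrium Qd = Qs, so 592 - 10P = 472 + 10P; collecting terms, 120 = 20P and P* = 6.
Plugging P* into demand: Q* = 592 - 10(6) = 532.

P* = 6, Q* = 532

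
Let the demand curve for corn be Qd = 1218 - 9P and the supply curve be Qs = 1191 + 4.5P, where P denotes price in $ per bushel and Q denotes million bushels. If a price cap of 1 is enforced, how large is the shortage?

Shortage = 13.5

Evaluating both curves at the ceiling price 1 gives Qd = 1209, Qs = 1195.5.
Shortage = Qd - Qs = 1209 - 1195.5 = 13.5.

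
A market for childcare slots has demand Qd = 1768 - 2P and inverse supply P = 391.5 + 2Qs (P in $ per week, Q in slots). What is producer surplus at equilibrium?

Producer surplus = 38809

Solving each curve for Q: Qs = -195.75 + 0.5P.
Set Qd = Qs: 1768 - 2P = -195.75 + 0.5P, so 1963.75 = 2.5P and P* = 785.5.
Plugging P* into demand: Q* = 1768 - 2(785.5) = 197.
Supply choke price (Qs = 0): P = 391.5. Producer surplus = ½ × (785.5 - 391.5) × 197 = 38809.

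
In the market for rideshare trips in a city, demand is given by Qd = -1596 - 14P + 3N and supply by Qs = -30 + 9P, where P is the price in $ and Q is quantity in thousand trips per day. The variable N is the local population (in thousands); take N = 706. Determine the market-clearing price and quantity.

With N = 706, demand is Qd = 522 - 14P.
Set Qd = Qs: 522 - 14P = -30 + 9P, so 552 = 23P and P* = 24.
Substitute back: Q* = 522 - 14(24) = 186.

P* = 24, Q* = 186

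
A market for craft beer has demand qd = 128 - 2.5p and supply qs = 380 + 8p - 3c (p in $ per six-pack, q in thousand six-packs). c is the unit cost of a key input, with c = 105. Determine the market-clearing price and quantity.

p* = 6, q* = 113

With c = 105, supply is qs = 65 + 8p.
The market clears where 128 - 2.5p = 65 + 8p. Rearranging, 10.5p = 63, hence p* = 6.
Plugging p* into demand: q* = 128 - 2.5(6) = 113.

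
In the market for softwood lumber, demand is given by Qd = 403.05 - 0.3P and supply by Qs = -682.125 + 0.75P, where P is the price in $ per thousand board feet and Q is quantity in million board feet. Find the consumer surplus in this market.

At equilibrium Qd = Qs, so 403.05 - 0.3P = -682.125 + 0.75P; collecting terms, 1085.175 = 1.05P and P* = 1033.5.
Plugging P* into demand: Q* = 403.05 - 0.3(1033.5) = 93.
Demand choke price (Qd = 0): P = 403.05/0.3 = 1343.5. Consumer surplus = ½ × (1343.5 - 1033.5) × 93 = 14415.

Consumer surplus = 14415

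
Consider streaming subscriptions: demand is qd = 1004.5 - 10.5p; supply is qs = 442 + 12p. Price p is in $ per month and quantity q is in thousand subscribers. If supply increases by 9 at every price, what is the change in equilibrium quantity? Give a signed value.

Δq = 4.2

The market clears where 1004.5 - 10.5p = 442 + 12p. Rearranging, 22.5p = 562.5, hence p* = 25.
Substitute back: q* = 1004.5 - 10.5(25) = 742.
After the shift, supply is qs = 451 + 12p.
Re-solving, 22.5p = 553.5 gives p = 24.6 and q = 746.2.
Δq = 746.2 - 742 = 4.2.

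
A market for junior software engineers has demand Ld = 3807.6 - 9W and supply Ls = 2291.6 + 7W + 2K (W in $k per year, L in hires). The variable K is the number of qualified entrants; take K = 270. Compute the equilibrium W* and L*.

With K = 270, supply is Ls = 2831.6 + 7W.
The market clears where 3807.6 - 9W = 2831.6 + 7W. Rearranging, 16W = 976, hence W* = 61.
Substitute back: L* = 3807.6 - 9(61) = 3258.6.

W* = 61, L* = 3258.6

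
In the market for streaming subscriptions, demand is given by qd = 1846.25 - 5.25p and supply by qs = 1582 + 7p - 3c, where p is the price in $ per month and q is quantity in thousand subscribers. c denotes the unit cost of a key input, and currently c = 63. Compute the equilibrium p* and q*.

With c = 63, supply is qs = 1393 + 7p.
Set qd = qs: 1846.25 - 5.25p = 1393 + 7p, so 453.25 = 12.25p and p* = 37.
Then q* = 1846.25 - 5.25(37) = 1652.

p* = 37, q* = 1652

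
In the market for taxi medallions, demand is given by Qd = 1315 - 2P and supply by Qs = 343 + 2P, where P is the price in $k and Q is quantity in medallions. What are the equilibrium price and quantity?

Set Qd = Qs: 1315 - 2P = 343 + 2P, so 972 = 4P and P* = 243.
Substitute back: Q* = 1315 - 2(243) = 829.

P* = 243, Q* = 829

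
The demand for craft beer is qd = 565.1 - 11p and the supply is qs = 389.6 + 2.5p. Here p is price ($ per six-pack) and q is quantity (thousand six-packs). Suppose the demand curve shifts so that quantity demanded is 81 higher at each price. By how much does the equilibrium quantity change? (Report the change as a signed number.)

Δq = 15

Equating demand and supply, 565.1 - 11p = 389.6 + 2.5p gives 13.5p = 175.5, so p* = 13.
Plugging p* into demand: q* = 565.1 - 11(13) = 422.1.
After the shift, demand is qd = 646.1 - 11p.
New equilibrium: 256.5 = 13.5p, so p = 19 and q = 437.1.
Δq = 437.1 - 422.1 = 15.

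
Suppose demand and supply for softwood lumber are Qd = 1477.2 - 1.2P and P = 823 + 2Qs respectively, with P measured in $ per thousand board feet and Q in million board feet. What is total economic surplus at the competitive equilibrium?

Rewriting in direct form: Qs = -411.5 + 0.5P.
The market clears where 1477.2 - 1.2P = -411.5 + 0.5P. Rearranging, 1.7P = 1888.7, hence P* = 1111.
Substitute back: Q* = 1477.2 - 1.2(1111) = 144.
Demand choke price = 1231; supply choke price = 823. CS = ½(1231 - 1111)(144) = 8640; PS = ½(1111 - 823)(144) = 20736. Total surplus = 29376.

Total surplus = 29376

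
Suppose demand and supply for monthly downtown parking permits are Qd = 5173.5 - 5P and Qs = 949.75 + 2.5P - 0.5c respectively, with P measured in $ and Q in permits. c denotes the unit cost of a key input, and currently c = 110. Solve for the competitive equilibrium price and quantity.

With c = 110, supply is Qs = 894.75 + 2.5P.
Equating demand and supply, 5173.5 - 5P = 894.75 + 2.5P gives 7.5P = 4278.75, so P* = 570.5.
Plugging P* into demand: Q* = 5173.5 - 5(570.5) = 2321.

P* = 570.5, Q* = 2321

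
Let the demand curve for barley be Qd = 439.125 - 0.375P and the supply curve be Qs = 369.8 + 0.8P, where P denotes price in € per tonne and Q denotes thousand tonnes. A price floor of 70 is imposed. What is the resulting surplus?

Surplus = 12.925

Evaluating both curves at the floor price 70 gives Qd = 412.875, Qs = 425.8.
Surplus = Qs - Qd = 425.8 - 412.875 = 12.925.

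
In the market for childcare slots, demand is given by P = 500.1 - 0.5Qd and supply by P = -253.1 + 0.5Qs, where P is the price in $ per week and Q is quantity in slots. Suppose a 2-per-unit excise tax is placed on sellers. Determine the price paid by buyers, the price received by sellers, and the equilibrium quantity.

Rewriting in direct form: Qd = 1000.2 - 2P and Qs = 506.2 + 2P.
With a tax of 2 on sellers, they supply based on the net price P_s = P_b - 2, so Qs = 502.2 + 2P_b.
Equate demand and the shifted supply: 1000.2 - 2P_b = 502.2 + 2P_b, giving 4P_b = 498, so P_b = 124.5.
So P_s = 122.5 and the quantity traded is Q = 1000.2 - 2(124.5) = 751.2.

P_b = 124.5, P_s = 122.5, Q = 751.2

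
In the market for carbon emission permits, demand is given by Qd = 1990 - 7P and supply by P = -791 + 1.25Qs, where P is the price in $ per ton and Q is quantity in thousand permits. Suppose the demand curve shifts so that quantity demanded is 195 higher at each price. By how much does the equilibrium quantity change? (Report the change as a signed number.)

ΔQ = 20

Rewriting in direct form: Qs = 632.8 + 0.8P.
Set Qd = Qs: 1990 - 7P = 632.8 + 0.8P, so 1357.2 = 7.8P and P* = 174.
Then Q* = 1990 - 7(174) = 772.
After the shift, demand is Qd = 2185 - 7P.
The new intersection has 1552.2 = 7.8P, i.e. P = 199, Q = 792.
ΔQ = 792 - 772 = 20.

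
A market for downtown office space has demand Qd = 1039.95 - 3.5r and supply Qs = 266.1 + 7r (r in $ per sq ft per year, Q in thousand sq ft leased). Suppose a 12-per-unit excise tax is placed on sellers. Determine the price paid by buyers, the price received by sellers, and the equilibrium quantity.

With a tax of 12 on sellers, they supply based on the net price r_s = r_b - 12, so Qs = 182.1 + 7r_b.
Market clearing requires 1039.95 - 3.5r_b = 182.1 + 7r_b; hence 857.85 = 10.5r_b and r_b = 81.7.
Then r_s = 81.7 - 12 = 69.7 and Q = 1039.95 - 3.5(81.7) = 754.

r_b = 81.7, r_s = 69.7, Q = 754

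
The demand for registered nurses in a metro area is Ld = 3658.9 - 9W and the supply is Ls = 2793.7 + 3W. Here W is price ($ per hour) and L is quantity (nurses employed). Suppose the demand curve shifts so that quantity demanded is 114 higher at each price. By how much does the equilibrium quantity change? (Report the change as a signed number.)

Equating demand and supply, 3658.9 - 9W = 2793.7 + 3W gives 12W = 865.2, so W* = 72.1.
From the demand curve, L* = 3658.9 - 9(72.1) = 3010.
After the shift, demand is Ld = 3772.9 - 9W.
The new intersection has 979.2 = 12W, i.e. W = 81.6, L = 3038.5.
ΔL = 3038.5 - 3010 = 28.5.

ΔL = 28.5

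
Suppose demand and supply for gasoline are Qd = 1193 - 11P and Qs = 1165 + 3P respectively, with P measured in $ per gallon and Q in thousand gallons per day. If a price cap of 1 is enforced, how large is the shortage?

Shortage = 14

Evaluating both curves at the ceiling price 1 gives Qd = 1182, Qs = 1168.
Shortage = Qd - Qs = 1182 - 1168 = 14.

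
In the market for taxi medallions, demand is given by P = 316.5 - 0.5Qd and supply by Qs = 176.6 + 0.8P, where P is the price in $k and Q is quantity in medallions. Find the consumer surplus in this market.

Consumer surplus = 23562.25

Solving each curve for Q: Qd = 633 - 2P.
Set Qd = Qs: 633 - 2P = 176.6 + 0.8P, so 456.4 = 2.8P and P* = 163.
Substitute back: Q* = 633 - 2(163) = 307.
Demand choke price (Qd = 0): P = 633/2 = 316.5. Consumer surplus = ½ × (316.5 - 163) × 307 = 23562.25.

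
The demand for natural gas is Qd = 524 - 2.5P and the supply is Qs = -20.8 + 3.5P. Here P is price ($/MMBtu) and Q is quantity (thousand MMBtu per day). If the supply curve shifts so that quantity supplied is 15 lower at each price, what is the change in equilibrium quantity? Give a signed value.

ΔQ = -6.25

Set Qd = Qs: 524 - 2.5P = -20.8 + 3.5P, so 544.8 = 6P and P* = 90.8.
Substitute back: Q* = 524 - 2.5(90.8) = 297.
After the shift, supply is Qs = -35.8 + 3.5P.
New equilibrium: 559.8 = 6P, so P = 93.3 and Q = 290.75.
ΔQ = 290.75 - 297 = -6.25.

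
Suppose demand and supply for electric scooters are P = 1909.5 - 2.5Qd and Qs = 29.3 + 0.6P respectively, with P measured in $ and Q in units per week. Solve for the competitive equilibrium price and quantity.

P* = 734.5, Q* = 470

Inverting to quantity form: Qd = 763.8 - 0.4P.
At equilibrium Qd = Qs, so 763.8 - 0.4P = 29.3 + 0.6P; collecting terms, 734.5 = P and P* = 734.5.
Plugging P* into demand: Q* = 763.8 - 0.4(734.5) = 470.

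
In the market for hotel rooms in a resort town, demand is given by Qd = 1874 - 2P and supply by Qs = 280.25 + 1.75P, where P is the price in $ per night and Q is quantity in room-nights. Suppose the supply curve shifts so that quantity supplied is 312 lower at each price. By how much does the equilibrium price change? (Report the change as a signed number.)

The market clears where 1874 - 2P = 280.25 + 1.75P. Rearranging, 3.75P = 1593.75, hence P* = 425.
Substitute back: Q* = 1874 - 2(425) = 1024.
After the shift, supply is Qs = -31.75 + 1.75P.
The new intersection has 1905.75 = 3.75P, i.e. P = 508.2, Q = 857.6.
ΔP = 508.2 - 425 = 83.2.

ΔP = 83.2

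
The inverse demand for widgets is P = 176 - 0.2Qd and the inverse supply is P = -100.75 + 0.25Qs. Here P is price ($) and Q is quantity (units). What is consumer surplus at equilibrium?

In direct form, Qd = 880 - 5P and Qs = 403 + 4P.
Equating demand and supply, 880 - 5P = 403 + 4P gives 9P = 477, so P* = 53.
Substitute back: Q* = 880 - 5(53) = 615.
Demand choke price (Qd = 0): P = 880/5 = 176. Consumer surplus = ½ × (176 - 53) × 615 = 37822.5.

Consumer surplus = 37822.5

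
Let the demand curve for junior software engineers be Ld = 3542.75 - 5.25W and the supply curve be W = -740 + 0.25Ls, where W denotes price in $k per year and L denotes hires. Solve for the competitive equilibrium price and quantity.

W* = 63, L* = 3212

Inverting to quantity form: Ls = 2960 + 4W.
At equilibrium Ld = Ls, so 3542.75 - 5.25W = 2960 + 4W; collecting terms, 582.75 = 9.25W and W* = 63.
Substitute back: L* = 3542.75 - 5.25(63) = 3212.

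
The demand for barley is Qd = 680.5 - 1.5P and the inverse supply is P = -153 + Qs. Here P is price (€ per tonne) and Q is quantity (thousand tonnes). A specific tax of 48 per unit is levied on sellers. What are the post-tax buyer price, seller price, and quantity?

P_b = 230.2, P_s = 182.2, Q = 335.2

Rewriting in direct form: Qs = 153 + P.
Sellers keep P_s = P_b - 48 per unit, so supply in terms of the buyer price is Qs = 105 + P_b.
Set Qd = Qs: 680.5 - 1.5P_b = 105 + P_b, so 575.5 = 2.5P_b and P_b = 230.2.
Then P_s = 230.2 - 48 = 182.2 and Q = 680.5 - 1.5(230.2) = 335.2.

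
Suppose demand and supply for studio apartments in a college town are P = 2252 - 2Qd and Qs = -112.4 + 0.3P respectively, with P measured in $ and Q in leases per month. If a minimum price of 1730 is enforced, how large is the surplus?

Rewriting in direct form: Qd = 1126 - 0.5P.
At P = 1730: Qd = 261 and Qs = 406.6.
Surplus = Qs - Qd = 406.6 - 261 = 145.6.

Surplus = 145.6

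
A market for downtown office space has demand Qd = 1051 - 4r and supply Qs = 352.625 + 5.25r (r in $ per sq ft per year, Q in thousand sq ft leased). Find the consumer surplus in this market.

Consumer surplus = 70125.125

At equilibrium Qd = Qs, so 1051 - 4r = 352.625 + 5.25r; collecting terms, 698.375 = 9.25r and r* = 75.5.
Substitute back: Q* = 1051 - 4(75.5) = 749.
Demand choke price (Qd = 0): r = 1051/4 = 262.75. Consumer surplus = ½ × (262.75 - 75.5) × 749 = 70125.125.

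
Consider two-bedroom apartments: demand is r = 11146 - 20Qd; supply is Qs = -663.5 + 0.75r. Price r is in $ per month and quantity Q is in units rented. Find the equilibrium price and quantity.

Solving each curve for Q: Qd = 557.3 - 0.05r.
Set Qd = Qs: 557.3 - 0.05r = -663.5 + 0.75r, so 1220.8 = 0.8r and r* = 1526.
Then Q* = 557.3 - 0.05(1526) = 481.

r* = 1526, Q* = 481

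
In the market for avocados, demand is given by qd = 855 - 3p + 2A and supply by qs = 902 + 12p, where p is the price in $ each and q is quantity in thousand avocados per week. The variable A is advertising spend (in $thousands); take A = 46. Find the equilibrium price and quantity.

p* = 3, q* = 938

With A = 46, demand is qd = 947 - 3p.
The market clears where 947 - 3p = 902 + 12p. Rearranging, 15p = 45, hence p* = 3.
Plugging p* into demand: q* = 947 - 3(3) = 938.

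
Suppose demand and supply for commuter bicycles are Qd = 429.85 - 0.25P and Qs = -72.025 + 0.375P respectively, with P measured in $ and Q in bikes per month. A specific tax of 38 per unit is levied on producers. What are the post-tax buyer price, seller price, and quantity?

P_b = 825.8, P_s = 787.8, Q = 223.4

With a tax of 38 on producers, they supply based on the net price P_s = P_b - 38, so Qs = -86.275 + 0.375P_b.
Set Qd = Qs: 429.85 - 0.25P_b = -86.275 + 0.375P_b, so 516.125 = 0.625P_b and P_b = 825.8.
Then P_s = 825.8 - 38 = 787.8 and Q = 429.85 - 0.25(825.8) = 223.4.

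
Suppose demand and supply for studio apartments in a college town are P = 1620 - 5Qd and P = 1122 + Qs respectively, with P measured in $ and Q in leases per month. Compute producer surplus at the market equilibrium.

Producer surplus = 3444.5

Inverting to quantity form: Qd = 324 - 0.2P and Qs = -1122 + P.
At equilibrium Qd = Qs, so 324 - 0.2P = -1122 + P; collecting terms, 1446 = 1.2P and P* = 1205.
From the demand curve, Q* = 324 - 0.2(1205) = 83.
Supply choke price (Qs = 0): P = 1122. Producer surplus = ½ × (1205 - 1122) × 83 = 3444.5.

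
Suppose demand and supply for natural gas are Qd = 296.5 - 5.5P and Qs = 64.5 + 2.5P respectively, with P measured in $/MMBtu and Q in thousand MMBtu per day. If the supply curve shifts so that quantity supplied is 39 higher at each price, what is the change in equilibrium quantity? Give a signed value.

Set Qd = Qs: 296.5 - 5.5P = 64.5 + 2.5P, so 232 = 8P and P* = 29.
From the demand curve, Q* = 296.5 - 5.5(29) = 137.
After the shift, supply is Qs = 103.5 + 2.5P.
The new intersection has 193 = 8P, i.e. P = 24.125, Q = 163.8125.
ΔQ = 163.8125 - 137 = 26.8125.

ΔQ = 26.8125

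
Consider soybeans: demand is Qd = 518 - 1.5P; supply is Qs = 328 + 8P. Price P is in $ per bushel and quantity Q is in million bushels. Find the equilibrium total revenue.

Total revenue = 9760

Equating demand and supply, 518 - 1.5P = 328 + 8P gives 9.5P = 190, so P* = 20.
Then Q* = 518 - 1.5(20) = 488.
Total revenue = P* × Q* = 20 × 488 = 9760.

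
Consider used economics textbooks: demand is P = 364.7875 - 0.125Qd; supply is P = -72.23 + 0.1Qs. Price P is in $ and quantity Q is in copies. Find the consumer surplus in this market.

Solving each curve for Q: Qd = 2918.3 - 8P and Qs = 722.3 + 10P.
The market clears where 2918.3 - 8P = 722.3 + 10P. Rearranging, 18P = 2196, hence P* = 122.
Plugging P* into demand: Q* = 2918.3 - 8(122) = 1942.3.
Demand choke price (Qd = 0): P = 2918.3/8 = 364.7875. Consumer surplus = ½ × (364.7875 - 122) × 1942.3 = 235783.080625.

Consumer surplus = 235783.080625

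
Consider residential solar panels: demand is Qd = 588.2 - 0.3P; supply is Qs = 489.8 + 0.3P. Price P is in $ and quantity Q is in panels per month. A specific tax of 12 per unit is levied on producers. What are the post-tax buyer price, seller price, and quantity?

P_b = 170, P_s = 158, Q = 537.2

With a tax of 12 on producers, they supply based on the net price P_s = P_b - 12, so Qs = 486.2 + 0.3P_b.
Market clearing requires 588.2 - 0.3P_b = 486.2 + 0.3P_b; hence 102 = 0.6P_b and P_b = 170.
Then P_s = 170 - 12 = 158 and Q = 588.2 - 0.3(170) = 537.2.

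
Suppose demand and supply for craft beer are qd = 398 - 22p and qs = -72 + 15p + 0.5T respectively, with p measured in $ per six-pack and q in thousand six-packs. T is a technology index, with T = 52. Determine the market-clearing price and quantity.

p* = 12, q* = 134

With T = 52, supply is qs = -46 + 15p.
The market clears where 398 - 22p = -46 + 15p. Rearranging, 37p = 444, hence p* = 12.
Plugging p* into demand: q* = 398 - 22(12) = 134.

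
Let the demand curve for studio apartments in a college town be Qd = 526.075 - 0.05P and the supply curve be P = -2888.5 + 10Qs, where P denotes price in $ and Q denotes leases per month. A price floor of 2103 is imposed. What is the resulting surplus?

Solving each curve for Q: Qs = 288.85 + 0.1P.
At P = 2103: Qd = 420.925 and Qs = 499.15.
Surplus = Qs - Qd = 499.15 - 420.925 = 78.225.

Surplus = 78.225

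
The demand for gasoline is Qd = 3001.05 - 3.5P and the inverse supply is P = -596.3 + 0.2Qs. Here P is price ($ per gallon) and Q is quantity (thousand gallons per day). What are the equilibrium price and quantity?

In direct form, Qs = 2981.5 + 5P.
At equilibrium Qd = Qs, so 3001.05 - 3.5P = 2981.5 + 5P; collecting terms, 19.55 = 8.5P and P* = 2.3.
Substitute back: Q* = 3001.05 - 3.5(2.3) = 2993.

P* = 2.3, Q* = 2993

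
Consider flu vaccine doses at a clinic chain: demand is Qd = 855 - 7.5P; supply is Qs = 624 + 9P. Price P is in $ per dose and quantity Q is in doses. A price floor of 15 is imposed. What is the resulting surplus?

Surplus = 16.5

Evaluating both curves at the floor price 15 gives Qd = 742.5, Qs = 759.
Surplus = Qs - Qd = 759 - 742.5 = 16.5.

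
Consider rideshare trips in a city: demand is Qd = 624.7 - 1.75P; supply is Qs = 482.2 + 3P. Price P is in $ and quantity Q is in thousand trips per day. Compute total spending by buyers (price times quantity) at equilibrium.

Total spending by buyers = 17166

At equilibrium Qd = Qs, so 624.7 - 1.75P = 482.2 + 3P; collecting terms, 142.5 = 4.75P and P* = 30.
Substitute back: Q* = 624.7 - 1.75(30) = 572.2.
Total spending by buyers = P* × Q* = 30 × 572.2 = 17166.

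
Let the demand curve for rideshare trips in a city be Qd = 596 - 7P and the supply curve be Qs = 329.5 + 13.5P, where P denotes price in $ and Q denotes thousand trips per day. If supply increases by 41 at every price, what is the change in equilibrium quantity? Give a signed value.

Equating demand and supply, 596 - 7P = 329.5 + 13.5P gives 20.5P = 266.5, so P* = 13.
Then Q* = 596 - 7(13) = 505.
After the shift, supply is Qs = 370.5 + 13.5P.
Re-solving, 20.5P = 225.5 gives P = 11 and Q = 519.
ΔQ = 519 - 505 = 14.

ΔQ = 14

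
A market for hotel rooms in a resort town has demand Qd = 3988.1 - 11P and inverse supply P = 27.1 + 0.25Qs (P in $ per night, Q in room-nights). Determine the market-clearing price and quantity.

P* = 273.1, Q* = 984

Inverting to quantity form: Qs = -108.4 + 4P.
Equating demand and supply, 3988.1 - 11P = -108.4 + 4P gives 15P = 4096.5, so P* = 273.1.
Plugging P* into demand: Q* = 3988.1 - 11(273.1) = 984.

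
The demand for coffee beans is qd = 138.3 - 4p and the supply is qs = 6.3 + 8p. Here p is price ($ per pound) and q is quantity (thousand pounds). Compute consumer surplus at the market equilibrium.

Set qd = qs: 138.3 - 4p = 6.3 + 8p, so 132 = 12p and p* = 11.
Substitute back: q* = 138.3 - 4(11) = 94.3.
Demand choke price (qd = 0): p = 138.3/4 = 34.575. Consumer surplus = ½ × (34.575 - 11) × 94.3 = 1111.56125.

Consumer surplus = 1111.56125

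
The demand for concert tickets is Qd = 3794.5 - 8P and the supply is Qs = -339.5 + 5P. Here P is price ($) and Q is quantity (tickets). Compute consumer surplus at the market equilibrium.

Equating demand and supply, 3794.5 - 8P = -339.5 + 5P gives 13P = 4134, so P* = 318.
Plugging P* into demand: Q* = 3794.5 - 8(318) = 1250.5.
Demand choke price (Qd = 0): P = 3794.5/8 = 474.3125. Consumer surplus = ½ × (474.3125 - 318) × 1250.5 = 97734.390625.

Consumer surplus = 97734.390625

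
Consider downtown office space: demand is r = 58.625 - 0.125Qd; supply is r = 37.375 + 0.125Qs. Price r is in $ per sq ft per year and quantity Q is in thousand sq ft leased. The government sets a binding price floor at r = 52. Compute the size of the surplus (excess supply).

Inverting to quantity form: Qd = 469 - 8r and Qs = -299 + 8r.
Evaluating both curves at the floor price 52 gives Qd = 53, Qs = 117.
Surplus = Qs - Qd = 117 - 53 = 64.

Surplus = 64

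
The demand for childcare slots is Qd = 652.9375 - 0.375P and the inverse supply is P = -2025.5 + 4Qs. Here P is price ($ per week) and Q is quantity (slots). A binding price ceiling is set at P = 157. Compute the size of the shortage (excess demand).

Shortage = 48.4375

Solving each curve for Q: Qs = 506.375 + 0.25P.
At P = 157: Qd = 594.0625 and Qs = 545.625.
Shortage = Qd - Qs = 594.0625 - 545.625 = 48.4375.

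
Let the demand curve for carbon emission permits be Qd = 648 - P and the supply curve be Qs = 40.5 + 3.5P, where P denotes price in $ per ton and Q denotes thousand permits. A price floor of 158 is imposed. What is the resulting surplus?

Surplus = 103.5

Evaluating both curves at the floor price 158 gives Qd = 490, Qs = 593.5.
Surplus = Qs - Qd = 593.5 - 490 = 103.5.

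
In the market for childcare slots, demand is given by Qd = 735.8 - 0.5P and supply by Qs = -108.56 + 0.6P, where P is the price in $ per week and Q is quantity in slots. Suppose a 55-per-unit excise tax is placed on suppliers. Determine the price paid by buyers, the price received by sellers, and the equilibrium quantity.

P_b = 797.6, P_s = 742.6, Q = 337

The tax drives a wedge P_b - P_s = 55. Substituting P_s = P_b - 55 into supply: Qs = -141.56 + 0.6P_b.
Equate demand and the shifted supply: 735.8 - 0.5P_b = -141.56 + 0.6P_b, giving 1.1P_b = 877.36, so P_b = 797.6.
So P_s = 742.6 and the quantity traded is Q = 735.8 - 0.5(797.6) = 337.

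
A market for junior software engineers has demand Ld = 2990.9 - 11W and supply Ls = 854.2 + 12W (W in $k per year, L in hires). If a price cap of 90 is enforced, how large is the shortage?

At W = 90: Ld = 2000.9 and Ls = 1934.2.
Shortage = Ld - Ls = 2000.9 - 1934.2 = 66.7.

Shortage = 66.7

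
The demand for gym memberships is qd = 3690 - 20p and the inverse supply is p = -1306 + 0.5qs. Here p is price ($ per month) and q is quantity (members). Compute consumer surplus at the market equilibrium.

Consumer surplus = 183602.5

Inverting to quantity form: qs = 2612 + 2p.
The market clears where 3690 - 20p = 2612 + 2p. Rearranging, 22p = 1078, hence p* = 49.
Plugging p* into demand: q* = 3690 - 20(49) = 2710.
Demand choke price (qd = 0): p = 3690/20 = 184.5. Consumer surplus = ½ × (184.5 - 49) × 2710 = 183602.5.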